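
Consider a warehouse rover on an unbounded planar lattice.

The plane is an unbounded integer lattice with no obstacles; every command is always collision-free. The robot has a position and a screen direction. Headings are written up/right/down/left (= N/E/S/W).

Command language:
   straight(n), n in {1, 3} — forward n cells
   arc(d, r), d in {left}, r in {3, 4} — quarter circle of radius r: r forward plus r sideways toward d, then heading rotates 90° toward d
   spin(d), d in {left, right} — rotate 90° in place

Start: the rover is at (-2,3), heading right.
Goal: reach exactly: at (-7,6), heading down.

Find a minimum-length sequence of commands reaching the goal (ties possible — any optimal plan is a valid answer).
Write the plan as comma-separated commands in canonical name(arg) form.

arc(left, 3), arc(left, 4), arc(left, 4)

start: at (-2,3), heading right
step 1 (arc(left, 3)): at (1,6), heading up
step 2 (arc(left, 4)): at (-3,10), heading left
step 3 (arc(left, 4)): at (-7,6), heading down
shorter routes all fall short; 3 is best.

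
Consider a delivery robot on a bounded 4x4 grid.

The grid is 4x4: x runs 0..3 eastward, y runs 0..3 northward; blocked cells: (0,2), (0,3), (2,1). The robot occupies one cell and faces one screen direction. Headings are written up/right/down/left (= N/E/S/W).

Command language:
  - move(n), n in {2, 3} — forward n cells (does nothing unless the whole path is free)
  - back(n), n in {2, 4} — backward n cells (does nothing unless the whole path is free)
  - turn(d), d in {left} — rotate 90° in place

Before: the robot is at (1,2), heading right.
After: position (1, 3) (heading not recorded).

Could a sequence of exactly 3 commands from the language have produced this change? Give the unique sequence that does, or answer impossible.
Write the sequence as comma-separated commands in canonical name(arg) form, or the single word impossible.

turn(left), back(2), move(3)

key: order matters: swapping turn(left) and move(3) lands elsewhere
from: at (1,2), heading right
step 1 (turn(left)): at (1,2), heading up
step 2 (back(2)): at (1,0), heading up
step 3 (move(3)): at (1,3), heading up
uniquely the one of 125 3-step routes that fits.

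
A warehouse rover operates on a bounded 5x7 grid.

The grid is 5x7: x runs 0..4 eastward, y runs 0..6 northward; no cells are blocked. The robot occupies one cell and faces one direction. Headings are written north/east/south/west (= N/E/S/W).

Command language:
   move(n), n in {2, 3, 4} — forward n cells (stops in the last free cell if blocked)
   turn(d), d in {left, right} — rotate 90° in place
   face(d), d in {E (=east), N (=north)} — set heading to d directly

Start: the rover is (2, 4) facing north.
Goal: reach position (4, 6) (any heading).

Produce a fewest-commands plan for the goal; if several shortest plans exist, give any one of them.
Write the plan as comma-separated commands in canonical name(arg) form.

move(3), face(E), move(3)

begin: (2, 4) facing north
[1] after move(3): (2, 6) facing north
[2] after face(E): (2, 6) facing east
[3] after move(3): (4, 6) facing east
no 2-step plan works, so 3 is optimal.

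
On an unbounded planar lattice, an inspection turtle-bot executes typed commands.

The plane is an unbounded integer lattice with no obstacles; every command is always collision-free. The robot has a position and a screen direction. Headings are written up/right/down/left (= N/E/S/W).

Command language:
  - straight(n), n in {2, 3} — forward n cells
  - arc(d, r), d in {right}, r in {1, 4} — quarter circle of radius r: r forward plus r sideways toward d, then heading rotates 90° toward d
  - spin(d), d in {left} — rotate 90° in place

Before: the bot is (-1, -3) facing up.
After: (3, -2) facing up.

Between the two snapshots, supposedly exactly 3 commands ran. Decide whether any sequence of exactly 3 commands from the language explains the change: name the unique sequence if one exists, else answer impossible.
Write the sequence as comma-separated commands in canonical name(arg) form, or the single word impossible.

arc(right, 1), straight(3), spin(left)

key: still facing N at the end — net rotation zero over 3 steps
initial: (-1, -3) facing up
step 1 (arc(right, 1)): (0, -2) facing right
step 2 (straight(3)): (3, -2) facing right
step 3 (spin(left)): (3, -2) facing up
all 125 alternatives checked — unique.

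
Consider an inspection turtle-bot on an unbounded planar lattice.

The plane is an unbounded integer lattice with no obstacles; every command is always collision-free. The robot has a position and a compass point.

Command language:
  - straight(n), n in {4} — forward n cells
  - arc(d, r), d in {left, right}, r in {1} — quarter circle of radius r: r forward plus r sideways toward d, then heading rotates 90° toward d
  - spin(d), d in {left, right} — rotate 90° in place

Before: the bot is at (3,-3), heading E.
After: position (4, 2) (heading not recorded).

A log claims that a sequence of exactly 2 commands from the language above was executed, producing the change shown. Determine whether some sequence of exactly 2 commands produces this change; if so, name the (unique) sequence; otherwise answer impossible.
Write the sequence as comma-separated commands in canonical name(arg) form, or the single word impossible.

arc(left, 1), straight(4)

key: running straight(4) before arc(left, 1) would end elsewhere — order is forced
initial: at (3,-3), heading E
t=1 arc(left, 1) ⇒ at (4,-2), heading N
t=2 straight(4) ⇒ at (4,2), heading N
uniquely the one of 25 2-step routes that fits.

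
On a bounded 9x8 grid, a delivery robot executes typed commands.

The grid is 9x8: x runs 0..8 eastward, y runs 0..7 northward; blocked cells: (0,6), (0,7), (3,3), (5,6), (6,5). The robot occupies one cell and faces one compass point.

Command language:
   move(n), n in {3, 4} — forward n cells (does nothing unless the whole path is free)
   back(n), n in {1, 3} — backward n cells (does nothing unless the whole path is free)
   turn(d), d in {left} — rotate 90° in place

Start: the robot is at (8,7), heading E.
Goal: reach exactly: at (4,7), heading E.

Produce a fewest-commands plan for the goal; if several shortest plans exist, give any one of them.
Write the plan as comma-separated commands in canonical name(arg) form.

initial: at (8,7), heading E
1. back(1) → at (7,7), heading E
2. back(3) → at (4,7), heading E
no 1-step plan works, so 2 is optimal.

back(1), back(3)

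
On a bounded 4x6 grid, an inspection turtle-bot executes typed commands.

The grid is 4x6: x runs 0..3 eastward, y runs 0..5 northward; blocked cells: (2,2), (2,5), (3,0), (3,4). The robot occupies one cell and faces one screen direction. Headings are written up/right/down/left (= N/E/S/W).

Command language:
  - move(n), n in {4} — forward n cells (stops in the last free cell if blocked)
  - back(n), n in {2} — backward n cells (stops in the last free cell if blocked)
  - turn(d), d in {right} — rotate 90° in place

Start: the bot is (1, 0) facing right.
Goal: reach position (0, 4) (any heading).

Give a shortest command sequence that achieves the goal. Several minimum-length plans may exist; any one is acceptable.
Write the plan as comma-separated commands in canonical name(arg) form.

initial: (1, 0) facing right
[1] after back(2): (0, 0) facing right
[2] after turn(right): (0, 0) facing down
[3] after back(2): (0, 2) facing down
[4] after back(2): (0, 4) facing down
nothing shorter than 4 reaches the goal.

back(2), turn(right), back(2), back(2)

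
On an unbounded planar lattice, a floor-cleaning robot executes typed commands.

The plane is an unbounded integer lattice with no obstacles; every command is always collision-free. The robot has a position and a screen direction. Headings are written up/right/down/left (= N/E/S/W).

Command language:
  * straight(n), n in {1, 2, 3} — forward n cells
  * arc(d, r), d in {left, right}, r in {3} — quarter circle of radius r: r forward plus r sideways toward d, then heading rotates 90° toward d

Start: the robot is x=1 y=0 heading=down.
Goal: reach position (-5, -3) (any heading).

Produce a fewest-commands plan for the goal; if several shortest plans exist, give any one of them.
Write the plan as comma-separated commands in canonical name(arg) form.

arc(right, 3), straight(3)

t0: x=1 y=0 heading=down
t=1 arc(right, 3) ⇒ x=-2 y=-3 heading=left
t=2 straight(3) ⇒ x=-5 y=-3 heading=left
nothing shorter than 2 reaches the goal.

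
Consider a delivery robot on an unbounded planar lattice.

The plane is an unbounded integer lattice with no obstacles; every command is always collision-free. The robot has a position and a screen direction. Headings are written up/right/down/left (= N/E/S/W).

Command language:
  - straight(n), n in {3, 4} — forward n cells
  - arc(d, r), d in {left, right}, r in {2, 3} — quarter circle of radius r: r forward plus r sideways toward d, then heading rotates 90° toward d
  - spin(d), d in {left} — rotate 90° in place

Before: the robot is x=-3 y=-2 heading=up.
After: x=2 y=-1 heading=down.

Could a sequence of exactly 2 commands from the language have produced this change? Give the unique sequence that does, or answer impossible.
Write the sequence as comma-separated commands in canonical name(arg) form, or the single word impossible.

key: cell and facing (now S) both changed — the 2 commands mix motion and turning
start: x=-3 y=-2 heading=up
step 1 (arc(right, 3)): x=0 y=1 heading=right
step 2 (arc(right, 2)): x=2 y=-1 heading=down
all 49 alternatives checked — unique.

arc(right, 3), arc(right, 2)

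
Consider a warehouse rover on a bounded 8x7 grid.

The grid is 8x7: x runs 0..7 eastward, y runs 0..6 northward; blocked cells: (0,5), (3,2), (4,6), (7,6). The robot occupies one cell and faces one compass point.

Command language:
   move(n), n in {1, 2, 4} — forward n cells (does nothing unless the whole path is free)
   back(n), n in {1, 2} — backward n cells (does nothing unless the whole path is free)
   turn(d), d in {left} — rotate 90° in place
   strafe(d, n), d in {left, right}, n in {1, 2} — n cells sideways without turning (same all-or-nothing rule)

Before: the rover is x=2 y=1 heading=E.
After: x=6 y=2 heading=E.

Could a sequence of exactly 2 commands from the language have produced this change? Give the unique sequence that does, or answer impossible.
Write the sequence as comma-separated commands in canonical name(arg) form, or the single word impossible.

key: order matters: swapping move(4) and strafe(left, 1) lands elsewhere
begin: x=2 y=1 heading=E
[1] after move(4): x=6 y=1 heading=E
[2] after strafe(left, 1): x=6 y=2 heading=E
all 100 alternatives checked — unique.

move(4), strafe(left, 1)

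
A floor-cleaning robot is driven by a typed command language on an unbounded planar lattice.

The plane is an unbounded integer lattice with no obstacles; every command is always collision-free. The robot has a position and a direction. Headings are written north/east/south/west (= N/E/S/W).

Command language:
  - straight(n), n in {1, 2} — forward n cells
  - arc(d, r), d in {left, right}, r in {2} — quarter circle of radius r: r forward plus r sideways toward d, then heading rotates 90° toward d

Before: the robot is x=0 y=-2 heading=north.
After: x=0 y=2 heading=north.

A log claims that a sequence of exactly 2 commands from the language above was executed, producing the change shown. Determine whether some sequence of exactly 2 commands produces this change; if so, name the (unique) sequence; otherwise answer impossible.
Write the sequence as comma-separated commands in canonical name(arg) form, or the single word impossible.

key: still facing N at the end — nothing in the sequence rotates
start: x=0 y=-2 heading=north
t=1 straight(2) ⇒ x=0 y=0 heading=north
t=2 straight(2) ⇒ x=0 y=2 heading=north
no rival 2-sequence matches.

straight(2), straight(2)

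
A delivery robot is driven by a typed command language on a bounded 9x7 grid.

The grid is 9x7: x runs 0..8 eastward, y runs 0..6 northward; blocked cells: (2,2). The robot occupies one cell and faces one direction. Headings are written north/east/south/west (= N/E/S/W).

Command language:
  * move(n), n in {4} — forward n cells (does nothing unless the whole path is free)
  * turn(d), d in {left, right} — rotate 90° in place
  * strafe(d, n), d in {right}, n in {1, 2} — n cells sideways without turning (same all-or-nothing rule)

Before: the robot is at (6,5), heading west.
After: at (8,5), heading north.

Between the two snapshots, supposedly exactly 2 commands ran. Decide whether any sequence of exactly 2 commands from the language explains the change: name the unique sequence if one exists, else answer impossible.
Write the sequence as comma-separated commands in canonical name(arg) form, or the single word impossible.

turn(right), strafe(right, 2)

key: cell and facing (now N) both changed — the 2 commands mix motion and turning
initial: at (6,5), heading west
t=1 turn(right) ⇒ at (6,5), heading north
t=2 strafe(right, 2) ⇒ at (8,5), heading north
no other 2-command option fits: unique.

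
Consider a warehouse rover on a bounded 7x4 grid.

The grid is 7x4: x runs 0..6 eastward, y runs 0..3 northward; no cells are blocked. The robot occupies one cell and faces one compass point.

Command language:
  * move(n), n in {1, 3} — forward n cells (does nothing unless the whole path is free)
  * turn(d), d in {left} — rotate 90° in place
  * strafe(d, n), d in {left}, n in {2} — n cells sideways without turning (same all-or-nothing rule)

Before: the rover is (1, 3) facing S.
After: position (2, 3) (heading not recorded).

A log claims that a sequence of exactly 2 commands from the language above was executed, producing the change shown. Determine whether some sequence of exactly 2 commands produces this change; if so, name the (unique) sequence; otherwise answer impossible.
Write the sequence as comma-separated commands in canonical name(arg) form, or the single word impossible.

key: running move(1) before turn(left) would end elsewhere — order is forced
initial: (1, 3) facing S
step 1 (turn(left)): (1, 3) facing E
step 2 (move(1)): (2, 3) facing E
no other 2-command option fits: unique.

turn(left), move(1)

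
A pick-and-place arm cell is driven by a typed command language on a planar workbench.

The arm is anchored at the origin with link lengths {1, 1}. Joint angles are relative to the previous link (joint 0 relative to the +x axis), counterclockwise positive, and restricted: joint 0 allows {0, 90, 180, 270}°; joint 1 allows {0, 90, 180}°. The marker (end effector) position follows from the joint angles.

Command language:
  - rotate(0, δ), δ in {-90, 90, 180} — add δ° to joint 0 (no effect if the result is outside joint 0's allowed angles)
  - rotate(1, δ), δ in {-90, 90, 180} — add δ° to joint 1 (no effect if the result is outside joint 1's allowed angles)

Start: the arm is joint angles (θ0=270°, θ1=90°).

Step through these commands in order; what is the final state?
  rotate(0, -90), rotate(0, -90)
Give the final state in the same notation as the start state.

joint angles (θ0=90°, θ1=90°)

start: joint angles (θ0=270°, θ1=90°)
1. rotate(0, -90) → joint angles (θ0=180°, θ1=90°)
2. rotate(0, -90) → joint angles (θ0=90°, θ1=90°)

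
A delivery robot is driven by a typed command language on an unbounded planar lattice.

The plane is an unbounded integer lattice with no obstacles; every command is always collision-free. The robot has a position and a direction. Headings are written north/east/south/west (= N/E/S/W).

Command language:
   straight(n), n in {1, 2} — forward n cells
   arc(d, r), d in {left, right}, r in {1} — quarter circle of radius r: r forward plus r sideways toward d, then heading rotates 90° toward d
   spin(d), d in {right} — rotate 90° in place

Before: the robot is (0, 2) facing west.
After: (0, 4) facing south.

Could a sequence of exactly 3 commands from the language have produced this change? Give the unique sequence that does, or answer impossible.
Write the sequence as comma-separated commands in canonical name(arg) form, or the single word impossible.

arc(right, 1), arc(right, 1), spin(right)

key: running spin(right) before arc(right, 1) would end elsewhere — order is forced
t0: (0, 2) facing west
[1] after arc(right, 1): (-1, 3) facing north
[2] after arc(right, 1): (0, 4) facing east
[3] after spin(right): (0, 4) facing south
uniquely the one of 125 3-step routes that fits.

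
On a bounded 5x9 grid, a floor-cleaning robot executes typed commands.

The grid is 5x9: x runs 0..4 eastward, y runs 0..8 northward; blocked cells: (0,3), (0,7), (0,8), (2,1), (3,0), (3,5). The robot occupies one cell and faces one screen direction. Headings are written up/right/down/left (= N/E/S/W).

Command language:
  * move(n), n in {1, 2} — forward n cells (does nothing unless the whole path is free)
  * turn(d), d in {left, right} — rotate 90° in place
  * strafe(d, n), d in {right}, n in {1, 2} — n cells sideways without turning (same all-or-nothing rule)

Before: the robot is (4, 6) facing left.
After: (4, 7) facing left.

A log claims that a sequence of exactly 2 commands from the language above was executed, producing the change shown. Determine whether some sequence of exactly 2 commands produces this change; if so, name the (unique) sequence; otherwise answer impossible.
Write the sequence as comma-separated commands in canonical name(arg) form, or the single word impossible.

key: running strafe(right, 2) before strafe(right, 1) would end elsewhere — order is forced
initial: (4, 6) facing left
step 1 (strafe(right, 1)): (4, 7) facing left
step 2 (strafe(right, 2)): (4, 7) facing left
no other 2-command option fits: unique.

strafe(right, 1), strafe(right, 2)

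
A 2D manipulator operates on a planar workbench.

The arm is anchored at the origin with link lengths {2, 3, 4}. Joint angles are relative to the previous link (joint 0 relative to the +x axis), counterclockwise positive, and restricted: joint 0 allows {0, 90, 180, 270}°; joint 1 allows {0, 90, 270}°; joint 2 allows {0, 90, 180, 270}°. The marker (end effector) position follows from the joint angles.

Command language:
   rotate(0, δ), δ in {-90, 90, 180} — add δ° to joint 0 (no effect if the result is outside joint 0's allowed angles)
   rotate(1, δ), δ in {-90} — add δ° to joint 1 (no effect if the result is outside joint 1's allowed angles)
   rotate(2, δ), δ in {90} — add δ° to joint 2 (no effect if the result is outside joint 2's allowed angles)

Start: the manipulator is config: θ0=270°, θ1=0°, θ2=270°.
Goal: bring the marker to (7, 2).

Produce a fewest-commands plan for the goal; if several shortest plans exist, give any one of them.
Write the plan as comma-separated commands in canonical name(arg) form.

t0: config: θ0=270°, θ1=0°, θ2=270°
t=1 rotate(1, -90) ⇒ config: θ0=270°, θ1=270°, θ2=270°
t=2 rotate(0, 180) ⇒ config: θ0=90°, θ1=270°, θ2=270°
t=3 rotate(2, 90) ⇒ config: θ0=90°, θ1=270°, θ2=0°
minimal: 3 command(s), checked below 3.

rotate(1, -90), rotate(0, 180), rotate(2, 90)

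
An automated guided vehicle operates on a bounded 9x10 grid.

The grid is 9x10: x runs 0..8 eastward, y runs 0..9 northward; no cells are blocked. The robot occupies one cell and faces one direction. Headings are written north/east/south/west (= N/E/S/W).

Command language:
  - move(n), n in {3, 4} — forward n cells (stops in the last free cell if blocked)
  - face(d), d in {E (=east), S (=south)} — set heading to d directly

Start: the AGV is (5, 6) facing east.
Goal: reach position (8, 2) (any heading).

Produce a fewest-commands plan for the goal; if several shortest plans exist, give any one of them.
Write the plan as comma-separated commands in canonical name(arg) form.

start: (5, 6) facing east
1. move(3) → (8, 6) facing east
2. face(S) → (8, 6) facing south
3. move(4) → (8, 2) facing south
shorter routes all fall short; 3 is best.

move(3), face(S), move(4)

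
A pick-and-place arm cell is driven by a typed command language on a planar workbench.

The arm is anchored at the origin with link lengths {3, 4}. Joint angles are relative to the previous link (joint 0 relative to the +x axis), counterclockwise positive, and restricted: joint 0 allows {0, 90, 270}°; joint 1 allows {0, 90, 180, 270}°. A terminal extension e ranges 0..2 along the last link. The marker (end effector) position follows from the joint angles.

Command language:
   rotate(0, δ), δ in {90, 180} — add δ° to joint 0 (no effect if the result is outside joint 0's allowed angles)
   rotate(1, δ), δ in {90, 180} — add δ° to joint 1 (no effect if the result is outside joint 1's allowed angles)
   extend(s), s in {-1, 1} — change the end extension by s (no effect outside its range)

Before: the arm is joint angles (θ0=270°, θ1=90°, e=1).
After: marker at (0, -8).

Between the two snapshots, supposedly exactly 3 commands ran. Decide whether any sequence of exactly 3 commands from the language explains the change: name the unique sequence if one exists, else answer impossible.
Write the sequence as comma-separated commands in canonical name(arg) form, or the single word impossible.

rotate(1, 90), rotate(1, 90), rotate(1, 90)

initial: joint angles (θ0=270°, θ1=90°, e=1)
t=1 rotate(1, 90) ⇒ joint angles (θ0=270°, θ1=180°, e=1)
t=2 rotate(1, 90) ⇒ joint angles (θ0=270°, θ1=270°, e=1)
t=3 rotate(1, 90) ⇒ joint angles (θ0=270°, θ1=0°, e=1)
no other 3-command option fits: unique.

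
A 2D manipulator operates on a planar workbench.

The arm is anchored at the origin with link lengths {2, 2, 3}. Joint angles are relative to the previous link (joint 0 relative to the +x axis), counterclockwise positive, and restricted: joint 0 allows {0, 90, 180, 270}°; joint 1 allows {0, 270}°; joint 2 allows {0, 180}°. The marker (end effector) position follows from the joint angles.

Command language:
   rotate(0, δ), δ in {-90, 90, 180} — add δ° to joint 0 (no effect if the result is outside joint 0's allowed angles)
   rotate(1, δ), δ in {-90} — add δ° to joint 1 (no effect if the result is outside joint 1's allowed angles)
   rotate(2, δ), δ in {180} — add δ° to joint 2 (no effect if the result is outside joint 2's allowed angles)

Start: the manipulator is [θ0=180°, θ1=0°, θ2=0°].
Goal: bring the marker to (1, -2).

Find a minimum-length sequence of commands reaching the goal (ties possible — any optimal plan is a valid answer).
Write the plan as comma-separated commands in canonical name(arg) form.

begin: [θ0=180°, θ1=0°, θ2=0°]
1. rotate(0, 90) → [θ0=270°, θ1=0°, θ2=0°]
2. rotate(2, 180) → [θ0=270°, θ1=0°, θ2=180°]
3. rotate(1, -90) → [θ0=270°, θ1=270°, θ2=180°]
shorter routes all fall short; 3 is best.

rotate(0, 90), rotate(2, 180), rotate(1, -90)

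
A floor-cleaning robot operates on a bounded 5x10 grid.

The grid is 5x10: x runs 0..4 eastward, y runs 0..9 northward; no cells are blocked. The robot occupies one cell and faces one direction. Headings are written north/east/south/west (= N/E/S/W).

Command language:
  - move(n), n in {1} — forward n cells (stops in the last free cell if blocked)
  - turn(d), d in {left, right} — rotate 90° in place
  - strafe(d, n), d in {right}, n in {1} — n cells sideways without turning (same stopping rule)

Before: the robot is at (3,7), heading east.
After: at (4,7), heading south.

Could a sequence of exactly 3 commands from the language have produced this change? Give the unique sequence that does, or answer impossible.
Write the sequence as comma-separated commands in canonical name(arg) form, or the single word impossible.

key: position moved to (4,7) AND the heading swung to S — translation plus rotation needed
t0: at (3,7), heading east
t=1 move(1) ⇒ at (4,7), heading east
t=2 move(1) ⇒ at (4,7), heading east
t=3 turn(right) ⇒ at (4,7), heading south
no other 3-command option fits: unique.

move(1), move(1), turn(right)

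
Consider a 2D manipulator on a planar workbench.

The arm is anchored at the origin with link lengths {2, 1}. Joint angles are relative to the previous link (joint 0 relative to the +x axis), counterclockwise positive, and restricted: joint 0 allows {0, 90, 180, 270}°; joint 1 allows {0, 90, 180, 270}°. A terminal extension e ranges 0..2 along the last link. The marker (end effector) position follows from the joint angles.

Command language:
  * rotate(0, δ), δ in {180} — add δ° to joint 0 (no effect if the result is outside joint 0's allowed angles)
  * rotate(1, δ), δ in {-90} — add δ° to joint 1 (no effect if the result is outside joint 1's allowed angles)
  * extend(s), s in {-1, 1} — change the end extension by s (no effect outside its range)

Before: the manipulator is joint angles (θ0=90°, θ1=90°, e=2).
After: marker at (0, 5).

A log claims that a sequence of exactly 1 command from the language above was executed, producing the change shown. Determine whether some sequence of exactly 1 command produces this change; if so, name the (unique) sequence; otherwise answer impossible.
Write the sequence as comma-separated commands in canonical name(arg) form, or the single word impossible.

rotate(1, -90)

begin: joint angles (θ0=90°, θ1=90°, e=2)
step 1 (rotate(1, -90)): joint angles (θ0=90°, θ1=0°, e=2)
no rival 1-sequence matches.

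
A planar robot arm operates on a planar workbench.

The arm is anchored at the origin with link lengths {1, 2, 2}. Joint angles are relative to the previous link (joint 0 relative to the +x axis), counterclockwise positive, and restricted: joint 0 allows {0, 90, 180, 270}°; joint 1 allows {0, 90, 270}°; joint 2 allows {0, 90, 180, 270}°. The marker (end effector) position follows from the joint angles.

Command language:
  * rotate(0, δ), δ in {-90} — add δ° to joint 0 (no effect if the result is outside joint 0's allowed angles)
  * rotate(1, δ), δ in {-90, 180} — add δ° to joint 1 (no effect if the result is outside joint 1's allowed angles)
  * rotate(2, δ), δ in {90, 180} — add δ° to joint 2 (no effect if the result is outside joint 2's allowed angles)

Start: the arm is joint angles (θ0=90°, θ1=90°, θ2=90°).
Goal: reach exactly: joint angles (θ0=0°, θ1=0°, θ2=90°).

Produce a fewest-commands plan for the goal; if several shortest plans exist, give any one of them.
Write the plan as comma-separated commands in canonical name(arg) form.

initial: joint angles (θ0=90°, θ1=90°, θ2=90°)
t=1 rotate(0, -90) ⇒ joint angles (θ0=0°, θ1=90°, θ2=90°)
t=2 rotate(1, -90) ⇒ joint angles (θ0=0°, θ1=0°, θ2=90°)
no 1-step plan works, so 2 is optimal.

rotate(0, -90), rotate(1, -90)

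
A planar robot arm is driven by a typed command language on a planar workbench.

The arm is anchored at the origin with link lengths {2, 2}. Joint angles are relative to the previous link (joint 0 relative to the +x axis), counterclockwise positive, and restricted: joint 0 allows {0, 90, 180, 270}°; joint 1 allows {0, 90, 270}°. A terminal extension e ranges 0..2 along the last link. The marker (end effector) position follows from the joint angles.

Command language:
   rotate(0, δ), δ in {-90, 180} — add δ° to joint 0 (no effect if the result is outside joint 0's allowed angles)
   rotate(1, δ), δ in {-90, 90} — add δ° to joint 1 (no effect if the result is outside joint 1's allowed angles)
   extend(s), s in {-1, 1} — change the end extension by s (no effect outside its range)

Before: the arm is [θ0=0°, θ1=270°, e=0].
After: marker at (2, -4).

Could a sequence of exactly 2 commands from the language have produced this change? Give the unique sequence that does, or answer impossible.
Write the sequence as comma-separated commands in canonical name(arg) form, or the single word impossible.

extend(1), extend(1)

from: [θ0=0°, θ1=270°, e=0]
1. extend(1) → [θ0=0°, θ1=270°, e=1]
2. extend(1) → [θ0=0°, θ1=270°, e=2]
all 36 alternatives checked — unique.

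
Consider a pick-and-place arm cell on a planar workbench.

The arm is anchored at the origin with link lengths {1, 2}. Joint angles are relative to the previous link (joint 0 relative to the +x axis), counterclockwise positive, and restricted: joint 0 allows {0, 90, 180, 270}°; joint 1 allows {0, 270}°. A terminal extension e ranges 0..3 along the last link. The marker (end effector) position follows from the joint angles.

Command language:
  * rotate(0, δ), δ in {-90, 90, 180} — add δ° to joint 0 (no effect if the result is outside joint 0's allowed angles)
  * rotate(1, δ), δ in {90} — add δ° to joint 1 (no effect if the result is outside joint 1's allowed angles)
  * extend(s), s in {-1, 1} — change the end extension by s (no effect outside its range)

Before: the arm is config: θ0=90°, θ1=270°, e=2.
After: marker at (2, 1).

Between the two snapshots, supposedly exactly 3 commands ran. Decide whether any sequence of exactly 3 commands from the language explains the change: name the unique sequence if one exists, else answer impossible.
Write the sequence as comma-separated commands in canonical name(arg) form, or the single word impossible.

extend(-1), extend(-1), extend(-1)

begin: config: θ0=90°, θ1=270°, e=2
t=1 extend(-1) ⇒ config: θ0=90°, θ1=270°, e=1
t=2 extend(-1) ⇒ config: θ0=90°, θ1=270°, e=0
t=3 extend(-1) ⇒ config: θ0=90°, θ1=270°, e=0
uniquely the one of 216 3-step routes that fits.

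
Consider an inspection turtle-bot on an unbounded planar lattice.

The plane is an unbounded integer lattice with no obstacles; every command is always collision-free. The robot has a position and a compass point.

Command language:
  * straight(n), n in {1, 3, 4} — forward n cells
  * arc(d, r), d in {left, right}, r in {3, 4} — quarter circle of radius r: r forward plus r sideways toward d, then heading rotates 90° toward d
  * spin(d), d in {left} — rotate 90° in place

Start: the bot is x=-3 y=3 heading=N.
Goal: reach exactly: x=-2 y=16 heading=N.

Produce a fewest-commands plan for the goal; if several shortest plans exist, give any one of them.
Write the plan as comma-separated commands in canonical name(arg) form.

arc(right, 3), arc(left, 4), arc(left, 3), arc(right, 3)

from: x=-3 y=3 heading=N
[1] after arc(right, 3): x=0 y=6 heading=E
[2] after arc(left, 4): x=4 y=10 heading=N
[3] after arc(left, 3): x=1 y=13 heading=W
[4] after arc(right, 3): x=-2 y=16 heading=N
shorter routes all fall short; 4 is best.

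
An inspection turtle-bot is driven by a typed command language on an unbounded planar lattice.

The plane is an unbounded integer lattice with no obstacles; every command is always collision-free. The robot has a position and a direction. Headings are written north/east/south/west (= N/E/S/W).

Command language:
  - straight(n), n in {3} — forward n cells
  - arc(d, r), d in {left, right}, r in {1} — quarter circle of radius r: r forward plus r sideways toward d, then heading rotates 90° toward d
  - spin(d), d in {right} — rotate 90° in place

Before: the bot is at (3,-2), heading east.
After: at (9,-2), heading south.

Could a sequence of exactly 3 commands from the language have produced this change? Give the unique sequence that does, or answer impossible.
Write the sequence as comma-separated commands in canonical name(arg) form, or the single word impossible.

straight(3), straight(3), spin(right)

key: order matters: swapping straight(3) and spin(right) lands elsewhere
begin: at (3,-2), heading east
t=1 straight(3) ⇒ at (6,-2), heading east
t=2 straight(3) ⇒ at (9,-2), heading east
t=3 spin(right) ⇒ at (9,-2), heading south
uniquely the one of 64 3-step routes that fits.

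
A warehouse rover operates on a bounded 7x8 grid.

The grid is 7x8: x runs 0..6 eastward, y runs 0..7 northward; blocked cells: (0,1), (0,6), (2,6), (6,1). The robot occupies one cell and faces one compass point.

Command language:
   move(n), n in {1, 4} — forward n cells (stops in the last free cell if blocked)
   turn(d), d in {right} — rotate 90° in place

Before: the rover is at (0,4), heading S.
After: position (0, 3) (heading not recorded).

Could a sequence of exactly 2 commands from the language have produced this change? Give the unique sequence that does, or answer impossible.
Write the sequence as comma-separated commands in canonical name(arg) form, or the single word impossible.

key: running turn(right) before move(1) would end elsewhere — order is forced
begin: at (0,4), heading S
t=1 move(1) ⇒ at (0,3), heading S
t=2 turn(right) ⇒ at (0,3), heading W
no other 2-command option fits: unique.

move(1), turn(right)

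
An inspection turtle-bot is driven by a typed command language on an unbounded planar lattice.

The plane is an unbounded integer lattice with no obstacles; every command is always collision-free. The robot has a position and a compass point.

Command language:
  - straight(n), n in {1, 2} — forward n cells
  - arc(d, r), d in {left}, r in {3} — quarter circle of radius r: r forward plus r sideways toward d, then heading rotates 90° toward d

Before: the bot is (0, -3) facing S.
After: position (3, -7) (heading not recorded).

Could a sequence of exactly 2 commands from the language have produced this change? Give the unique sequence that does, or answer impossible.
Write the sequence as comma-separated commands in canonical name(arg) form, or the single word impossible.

key: order matters: swapping straight(1) and arc(left, 3) lands elsewhere
begin: (0, -3) facing S
[1] after straight(1): (0, -4) facing S
[2] after arc(left, 3): (3, -7) facing E
uniquely the one of 9 2-step routes that fits.

straight(1), arc(left, 3)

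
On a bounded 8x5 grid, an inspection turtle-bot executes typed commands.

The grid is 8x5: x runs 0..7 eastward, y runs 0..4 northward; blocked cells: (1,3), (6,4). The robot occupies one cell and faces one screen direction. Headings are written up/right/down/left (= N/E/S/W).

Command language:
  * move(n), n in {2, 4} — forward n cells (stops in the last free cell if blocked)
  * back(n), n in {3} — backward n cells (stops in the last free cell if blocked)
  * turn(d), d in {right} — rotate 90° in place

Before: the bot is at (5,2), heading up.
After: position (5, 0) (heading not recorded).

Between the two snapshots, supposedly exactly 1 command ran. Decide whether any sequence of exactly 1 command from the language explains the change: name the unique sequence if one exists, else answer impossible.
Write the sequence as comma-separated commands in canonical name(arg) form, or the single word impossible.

key: back(3) runs into the grid edge before its full distance
from: at (5,2), heading up
step 1 (back(3)): at (5,0), heading up
no other 1-command option fits: unique.

back(3)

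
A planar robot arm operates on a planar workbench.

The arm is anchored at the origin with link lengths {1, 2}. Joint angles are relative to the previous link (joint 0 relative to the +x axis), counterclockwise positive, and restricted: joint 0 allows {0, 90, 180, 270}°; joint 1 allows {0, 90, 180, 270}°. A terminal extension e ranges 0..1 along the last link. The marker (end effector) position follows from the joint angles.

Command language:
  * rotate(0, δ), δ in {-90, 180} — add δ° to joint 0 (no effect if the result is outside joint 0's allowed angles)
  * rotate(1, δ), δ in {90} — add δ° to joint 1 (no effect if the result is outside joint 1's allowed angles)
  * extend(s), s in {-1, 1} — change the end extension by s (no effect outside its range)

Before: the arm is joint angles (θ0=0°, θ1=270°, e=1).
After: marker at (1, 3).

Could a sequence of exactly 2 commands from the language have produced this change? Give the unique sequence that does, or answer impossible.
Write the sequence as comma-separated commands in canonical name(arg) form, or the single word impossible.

rotate(1, 90), rotate(1, 90)

from: joint angles (θ0=0°, θ1=270°, e=1)
[1] after rotate(1, 90): joint angles (θ0=0°, θ1=0°, e=1)
[2] after rotate(1, 90): joint angles (θ0=0°, θ1=90°, e=1)
no other 2-command option fits: unique.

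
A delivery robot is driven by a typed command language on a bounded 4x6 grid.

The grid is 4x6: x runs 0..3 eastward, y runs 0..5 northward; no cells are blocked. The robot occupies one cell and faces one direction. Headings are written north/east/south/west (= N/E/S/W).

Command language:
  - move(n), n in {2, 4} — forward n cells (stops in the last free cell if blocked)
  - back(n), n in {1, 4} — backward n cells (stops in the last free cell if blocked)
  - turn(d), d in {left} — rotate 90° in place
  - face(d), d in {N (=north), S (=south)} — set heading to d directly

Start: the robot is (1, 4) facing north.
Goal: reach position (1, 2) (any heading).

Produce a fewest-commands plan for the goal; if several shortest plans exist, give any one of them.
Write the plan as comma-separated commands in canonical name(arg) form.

begin: (1, 4) facing north
t=1 back(1) ⇒ (1, 3) facing north
t=2 back(1) ⇒ (1, 2) facing north
minimal: 2 command(s), checked below 2.

back(1), back(1)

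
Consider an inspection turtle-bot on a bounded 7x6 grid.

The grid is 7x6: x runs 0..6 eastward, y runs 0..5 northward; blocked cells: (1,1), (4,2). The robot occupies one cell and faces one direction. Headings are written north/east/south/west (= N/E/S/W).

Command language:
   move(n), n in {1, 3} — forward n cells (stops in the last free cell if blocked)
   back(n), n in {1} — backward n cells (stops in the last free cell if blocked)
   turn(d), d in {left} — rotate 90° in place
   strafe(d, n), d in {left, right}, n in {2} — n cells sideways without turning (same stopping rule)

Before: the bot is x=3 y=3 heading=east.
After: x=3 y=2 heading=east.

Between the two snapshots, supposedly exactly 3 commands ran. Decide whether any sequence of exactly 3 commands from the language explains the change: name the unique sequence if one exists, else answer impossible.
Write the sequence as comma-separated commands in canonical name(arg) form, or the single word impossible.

strafe(right, 2), strafe(right, 2), strafe(left, 2)

key: running strafe(left, 2) before strafe(right, 2) would end elsewhere — order is forced
initial: x=3 y=3 heading=east
[1] after strafe(right, 2): x=3 y=1 heading=east
[2] after strafe(right, 2): x=3 y=0 heading=east
[3] after strafe(left, 2): x=3 y=2 heading=east
no other 3-command option fits: unique.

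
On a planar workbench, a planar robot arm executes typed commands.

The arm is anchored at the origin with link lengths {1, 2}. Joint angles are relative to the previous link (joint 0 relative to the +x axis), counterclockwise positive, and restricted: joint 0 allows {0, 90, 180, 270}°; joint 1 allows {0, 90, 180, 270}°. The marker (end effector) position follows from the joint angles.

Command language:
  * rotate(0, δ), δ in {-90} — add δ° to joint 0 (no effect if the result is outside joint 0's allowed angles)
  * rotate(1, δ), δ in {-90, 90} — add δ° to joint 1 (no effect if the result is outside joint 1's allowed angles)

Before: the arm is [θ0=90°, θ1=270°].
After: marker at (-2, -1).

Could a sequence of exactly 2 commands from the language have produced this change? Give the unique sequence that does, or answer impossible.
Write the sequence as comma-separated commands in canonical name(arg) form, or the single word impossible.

rotate(0, -90), rotate(0, -90)

initial: [θ0=90°, θ1=270°]
1. rotate(0, -90) → [θ0=0°, θ1=270°]
2. rotate(0, -90) → [θ0=270°, θ1=270°]
uniquely the one of 9 2-step routes that fits.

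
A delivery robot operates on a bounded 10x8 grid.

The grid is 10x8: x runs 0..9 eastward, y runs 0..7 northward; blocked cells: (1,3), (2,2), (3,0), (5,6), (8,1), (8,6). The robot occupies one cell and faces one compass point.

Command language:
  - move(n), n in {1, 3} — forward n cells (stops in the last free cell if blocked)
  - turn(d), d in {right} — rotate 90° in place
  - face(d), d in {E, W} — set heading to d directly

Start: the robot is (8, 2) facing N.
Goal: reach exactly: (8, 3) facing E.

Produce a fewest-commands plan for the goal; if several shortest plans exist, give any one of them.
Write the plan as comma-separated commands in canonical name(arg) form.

move(1), face(E)

start: (8, 2) facing N
[1] after move(1): (8, 3) facing N
[2] after face(E): (8, 3) facing E
minimal: 2 command(s), checked below 2.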